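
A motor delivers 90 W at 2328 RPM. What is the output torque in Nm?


omega = 2328 * 2*pi/60 = 243.7876 rad/s
tau = P / omega = 90 / 243.7876
= 0.3692 Nm


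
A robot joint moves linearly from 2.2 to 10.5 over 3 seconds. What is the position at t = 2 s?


s = t/T = 2/3 = 0.6667
p(t) = p0 + (pf-p0)*s
= 2.2 + (10.5 - 2.2) * 0.6667
= 7.7333


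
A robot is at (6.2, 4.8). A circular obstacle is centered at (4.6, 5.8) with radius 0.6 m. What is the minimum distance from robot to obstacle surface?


center_dist = sqrt((6.2-4.6)^2 + (4.8-5.8)^2)
= sqrt(2.56 + 1.0)
= 1.8868
min_dist = center_dist - radius = 1.8868 - 0.6 = 1.2868 m


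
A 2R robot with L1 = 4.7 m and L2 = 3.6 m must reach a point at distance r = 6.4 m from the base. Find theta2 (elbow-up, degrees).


cos(theta2) = (r^2 - L1^2 - L2^2) / (2*L1*L2)
cos(theta2) = (40.96 - 22.09 - 12.96) / 33.84
cos(theta2) = 0.174645
theta2 = 79.942 degrees


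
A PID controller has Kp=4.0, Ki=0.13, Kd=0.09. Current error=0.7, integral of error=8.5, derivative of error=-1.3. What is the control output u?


u = Kp*e + Ki*int(e) + Kd*de/dt
= 4.0*0.7 + 0.13*8.5 + 0.09*(-1.3)
= 2.8 + 1.105 + -0.117
= 3.788


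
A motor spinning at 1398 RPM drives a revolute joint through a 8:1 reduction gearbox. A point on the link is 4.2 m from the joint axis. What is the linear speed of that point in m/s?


omega_motor = 1398 * 2*pi/60 = 146.3982 rad/s
omega_joint = omega_motor / 8 = 18.2998 rad/s
v = omega_joint * r = 18.2998 * 4.2
= 76.8591 m/s


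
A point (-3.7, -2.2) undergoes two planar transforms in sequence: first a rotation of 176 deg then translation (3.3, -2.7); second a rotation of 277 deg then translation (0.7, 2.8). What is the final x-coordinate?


After transform 1:
x1 = cos(176)*-3.7 - sin(176)*-2.2 + 3.3 = 7.1445
y1 = sin(176)*-3.7 + cos(176)*-2.2 + -2.7 = -0.7635
After transform 2:
x2 = cos(277)*7.1445 - sin(277)*-0.7635 + 0.7
= 0.8129


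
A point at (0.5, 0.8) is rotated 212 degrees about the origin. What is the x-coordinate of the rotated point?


x' = x*cos(theta) - y*sin(theta)
cos(212 deg) = -0.848, sin(212 deg) = -0.5299
x' = 0.5 * -0.848 - 0.8 * -0.5299
= -0.424 - -0.4239
= -1.0000e-04


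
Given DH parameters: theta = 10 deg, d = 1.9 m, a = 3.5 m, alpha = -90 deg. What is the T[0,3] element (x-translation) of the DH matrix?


T[0,3] = a * cos(theta)
= 3.5 * cos(10 deg)
= 3.5 * 0.9848
= 3.4468


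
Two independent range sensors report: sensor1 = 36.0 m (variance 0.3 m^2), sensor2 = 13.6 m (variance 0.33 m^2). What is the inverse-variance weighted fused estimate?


w1 = (1/var1) / (1/var1 + 1/var2)
   = 3.3333 / (3.3333 + 3.0303) = 0.5238
w2 = 1 - w1 = 0.4762
fused = w1*s1 + w2*s2 = 18.8571 + 6.4762
= 25.3333 m


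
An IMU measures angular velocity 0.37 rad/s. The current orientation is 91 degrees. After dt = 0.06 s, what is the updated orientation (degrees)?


delta_theta = w * dt = 0.37 * 0.06 = 0.0222 rad
= 1.272 deg
theta_new = 91 + 1.272 = 92.272 deg


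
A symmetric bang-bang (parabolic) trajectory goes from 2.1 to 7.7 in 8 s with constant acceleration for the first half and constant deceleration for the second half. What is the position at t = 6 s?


Symmetric rest-to-rest: each phase covers (pf-p0)/2 in time T/2. 0.5*a*(T/2)^2 = (pf-p0)/2 => a = 4*(pf-p0)/T^2
a = 4*(7.7-2.1)/8^2 = 0.35
t = 6 is in the deceleration phase (t > T/2).
p = pf - 0.5*a*(T-t)^2 = 7.7 - 0.5*0.35*2^2
= 7.0


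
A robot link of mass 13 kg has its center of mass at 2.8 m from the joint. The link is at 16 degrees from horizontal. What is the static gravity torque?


tau = m*g*L*cos(angle)
= 13 * 9.81 * 2.8 * cos(16 deg)
= 13 * 9.81 * 2.8 * 0.9613
= 343.2512 Nm


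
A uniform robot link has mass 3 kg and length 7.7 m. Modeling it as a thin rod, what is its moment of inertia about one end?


I = (1/3) * m * L^2
= (1/3) * 3 * 7.7^2
= 0.333333 * 3 * 59.29
= 59.29 kg*m^2


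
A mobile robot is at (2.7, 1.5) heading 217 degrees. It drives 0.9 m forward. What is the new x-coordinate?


x_new = x0 + d*cos(theta)
= 2.7 + 0.9*cos(217)
= 2.7 + -0.7188
= 1.9812


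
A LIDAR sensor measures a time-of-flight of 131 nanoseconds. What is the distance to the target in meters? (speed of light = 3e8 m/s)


tof = 131 ns = 1.31e-07 s
dist = c * tof / 2
= 3e8 * 1.31e-07 / 2
= 19.65 m


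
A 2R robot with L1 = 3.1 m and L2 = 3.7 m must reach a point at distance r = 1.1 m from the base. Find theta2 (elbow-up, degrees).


cos(theta2) = (r^2 - L1^2 - L2^2) / (2*L1*L2)
cos(theta2) = (1.21 - 9.61 - 13.69) / 22.94
cos(theta2) = -0.962947
theta2 = 164.3541 degrees


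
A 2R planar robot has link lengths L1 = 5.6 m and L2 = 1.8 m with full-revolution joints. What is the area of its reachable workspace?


r_max = L1 + L2 = 7.4 m
r_min = |L1 - L2| = 3.8 m
Area = pi*(r_max^2 - r_min^2)
= pi*(54.76 - 14.44)
= pi * 40.32
= 126.669 m^2


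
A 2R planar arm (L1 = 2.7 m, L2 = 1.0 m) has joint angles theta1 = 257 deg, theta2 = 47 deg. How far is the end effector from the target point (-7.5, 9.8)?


End effector via forward kinematics:
x = L1*cos(t1) + L2*cos(t1+t2) = -0.0482
y = L1*sin(t1) + L2*sin(t1+t2) = -3.4598
Distance to target:
d = sqrt((-7.5 - -0.0482)^2 + (9.8 - -3.4598)^2)
= sqrt(55.5297 + 175.8233)
= 15.2103 m


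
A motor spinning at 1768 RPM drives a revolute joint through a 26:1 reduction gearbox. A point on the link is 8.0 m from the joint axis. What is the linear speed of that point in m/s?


omega_motor = 1768 * 2*pi/60 = 185.1445 rad/s
omega_joint = omega_motor / 26 = 7.1209 rad/s
v = omega_joint * r = 7.1209 * 8.0
= 56.9675 m/s


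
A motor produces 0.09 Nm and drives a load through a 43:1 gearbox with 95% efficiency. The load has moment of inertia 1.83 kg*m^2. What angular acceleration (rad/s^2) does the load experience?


tau_out = tau_motor * N * eta
= 0.09 * 43 * 0.95 = 3.6765 Nm
alpha = tau_out / I = 3.6765 / 1.83
= 2.009 rad/s^2


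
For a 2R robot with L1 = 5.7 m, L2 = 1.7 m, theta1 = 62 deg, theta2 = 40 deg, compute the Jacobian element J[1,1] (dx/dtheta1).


J[1,1] = -L1*sin(t1) - L2*sin(t1+t2)
= -5.7*sin(62) - 1.7*sin(102)
= -6.6957


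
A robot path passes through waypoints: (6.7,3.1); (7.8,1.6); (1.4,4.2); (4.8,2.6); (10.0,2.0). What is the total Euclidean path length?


Segment lengths:
  seg1 = sqrt((1.1)^2 + (-1.5)^2) = 1.8601
  seg2 = sqrt((-6.4)^2 + (2.6)^2) = 6.908
  seg3 = sqrt((3.4)^2 + (-1.6)^2) = 3.7577
  seg4 = sqrt((5.2)^2 + (-0.6)^2) = 5.2345
Total = 17.7602


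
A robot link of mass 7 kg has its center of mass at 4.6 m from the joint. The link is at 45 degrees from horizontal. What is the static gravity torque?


tau = m*g*L*cos(angle)
= 7 * 9.81 * 4.6 * cos(45 deg)
= 7 * 9.81 * 4.6 * 0.7071
= 223.3623 Nm


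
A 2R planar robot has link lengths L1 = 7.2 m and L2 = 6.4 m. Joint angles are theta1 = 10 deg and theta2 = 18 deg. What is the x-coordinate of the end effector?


Convert angles to radians: theta1 = 0.1745, theta2 = 0.3142
x = L1*cos(theta1) + L2*cos(theta1+theta2)
x = 7.0906 + 5.6509
x = 12.7415


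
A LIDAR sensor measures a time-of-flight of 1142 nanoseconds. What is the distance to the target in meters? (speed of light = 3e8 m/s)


tof = 1142 ns = 1.142e-06 s
dist = c * tof / 2
= 3e8 * 1.142e-06 / 2
= 171.3 m


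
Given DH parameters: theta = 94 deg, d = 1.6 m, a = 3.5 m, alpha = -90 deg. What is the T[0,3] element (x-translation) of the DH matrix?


T[0,3] = a * cos(theta)
= 3.5 * cos(94 deg)
= 3.5 * -0.0698
= -0.2441


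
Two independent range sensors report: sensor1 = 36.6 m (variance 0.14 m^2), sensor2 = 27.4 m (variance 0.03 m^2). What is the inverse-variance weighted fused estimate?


w1 = (1/var1) / (1/var1 + 1/var2)
   = 7.1429 / (7.1429 + 33.3333) = 0.1765
w2 = 1 - w1 = 0.8235
fused = w1*s1 + w2*s2 = 6.4588 + 22.5647
= 29.0235 m


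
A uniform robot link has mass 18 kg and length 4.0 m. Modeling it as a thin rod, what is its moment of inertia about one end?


I = (1/3) * m * L^2
= (1/3) * 18 * 4.0^2
= 0.333333 * 18 * 16.0
= 96.0 kg*m^2


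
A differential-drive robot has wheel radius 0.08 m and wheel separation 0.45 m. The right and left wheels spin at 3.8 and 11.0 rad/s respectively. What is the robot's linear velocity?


vR = r*wR = 0.08*3.8 = 0.304 m/s
vL = r*wL = 0.08*11.0 = 0.88 m/s
v = (vR+vL)/2 = 0.592 m/s
omega = (vR-vL)/L = -1.28 rad/s
linear velocity = 0.592 m/s


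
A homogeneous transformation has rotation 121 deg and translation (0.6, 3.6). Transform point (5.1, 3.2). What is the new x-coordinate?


x' = cos(theta)*px - sin(theta)*py + tx
= -0.515*5.1 - 0.8572*3.2 + 0.6
= -4.7696


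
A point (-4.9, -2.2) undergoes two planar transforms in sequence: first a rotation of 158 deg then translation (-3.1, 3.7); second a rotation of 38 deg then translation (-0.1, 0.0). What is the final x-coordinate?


After transform 1:
x1 = cos(158)*-4.9 - sin(158)*-2.2 + -3.1 = 2.2673
y1 = sin(158)*-4.9 + cos(158)*-2.2 + 3.7 = 3.9042
After transform 2:
x2 = cos(38)*2.2673 - sin(38)*3.9042 + -0.1
= -0.717


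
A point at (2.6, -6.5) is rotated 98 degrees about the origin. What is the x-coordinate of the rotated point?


x' = x*cos(theta) - y*sin(theta)
cos(98 deg) = -0.1392, sin(98 deg) = 0.9903
x' = 2.6 * -0.1392 - -6.5 * 0.9903
= -0.3619 - -6.4367
= 6.0749


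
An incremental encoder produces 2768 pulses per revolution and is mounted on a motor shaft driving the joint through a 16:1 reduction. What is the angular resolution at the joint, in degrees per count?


counts per rev = 2768
effective counts at joint = 2768 * 16 = 44288
resolution = 360 / 44288
= 0.0081 deg/count


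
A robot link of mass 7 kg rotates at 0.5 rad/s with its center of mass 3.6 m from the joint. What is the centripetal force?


F = m * omega^2 * r
= 7 * 0.5^2 * 3.6
= 7 * 0.25 * 3.6
= 6.3 N


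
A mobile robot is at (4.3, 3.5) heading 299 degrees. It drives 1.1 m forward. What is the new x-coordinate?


x_new = x0 + d*cos(theta)
= 4.3 + 1.1*cos(299)
= 4.3 + 0.5333
= 4.8333


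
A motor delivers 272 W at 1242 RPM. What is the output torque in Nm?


omega = 1242 * 2*pi/60 = 130.0619 rad/s
tau = P / omega = 272 / 130.0619
= 2.0913 Nm


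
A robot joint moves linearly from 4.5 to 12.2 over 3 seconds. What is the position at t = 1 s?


s = t/T = 1/3 = 0.3333
p(t) = p0 + (pf-p0)*s
= 4.5 + (12.2 - 4.5) * 0.3333
= 7.0667


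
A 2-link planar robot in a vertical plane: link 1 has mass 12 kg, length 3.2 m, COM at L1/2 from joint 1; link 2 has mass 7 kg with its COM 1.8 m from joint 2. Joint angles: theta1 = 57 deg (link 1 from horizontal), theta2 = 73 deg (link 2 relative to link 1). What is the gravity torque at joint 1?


Horizontal distance from joint 1 to link-1 COM:
  x_c1 = (L1/2)*cos(t1) = 1.6 * 0.5446 = 0.8714 m
Horizontal distance from joint 1 to link-2 COM:
  x_c2 = L1*cos(t1) + Lc2*cos(t1+t2)
       = 3.2*0.5446 + 1.8*-0.6428 = 0.5858 m
tau1 = m1*g*x_c1 + m2*g*x_c2
     = 12*9.81*0.8714 + 7*9.81*0.5858
     = 102.5839 + 40.2288
     = 142.8126 Nm


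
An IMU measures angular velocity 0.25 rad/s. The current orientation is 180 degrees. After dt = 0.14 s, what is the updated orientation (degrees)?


delta_theta = w * dt = 0.25 * 0.14 = 0.035 rad
= 2.0054 deg
theta_new = 180 + 2.0054 = 182.0054 deg


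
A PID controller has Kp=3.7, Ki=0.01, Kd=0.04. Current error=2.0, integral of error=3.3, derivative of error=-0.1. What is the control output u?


u = Kp*e + Ki*int(e) + Kd*de/dt
= 3.7*2.0 + 0.01*3.3 + 0.04*(-0.1)
= 7.4 + 0.033 + -0.004
= 7.429


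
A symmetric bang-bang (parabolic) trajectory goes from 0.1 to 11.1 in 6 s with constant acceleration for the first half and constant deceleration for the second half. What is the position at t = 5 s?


Symmetric rest-to-rest: each phase covers (pf-p0)/2 in time T/2. 0.5*a*(T/2)^2 = (pf-p0)/2 => a = 4*(pf-p0)/T^2
a = 4*(11.1-0.1)/6^2 = 1.2222
t = 5 is in the deceleration phase (t > T/2).
p = pf - 0.5*a*(T-t)^2 = 11.1 - 0.5*1.2222*1^2
= 10.4889


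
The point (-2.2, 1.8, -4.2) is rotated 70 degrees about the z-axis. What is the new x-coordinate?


Rotation about z-axis: x' = x*cos(theta) - y*sin(theta)
= -2.2 * 0.342 - 1.8 * 0.9397
= -2.4439


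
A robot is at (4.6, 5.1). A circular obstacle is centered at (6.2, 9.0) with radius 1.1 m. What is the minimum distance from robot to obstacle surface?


center_dist = sqrt((4.6-6.2)^2 + (5.1-9.0)^2)
= sqrt(2.56 + 15.21)
= 4.2154
min_dist = center_dist - radius = 4.2154 - 1.1 = 3.1154 m


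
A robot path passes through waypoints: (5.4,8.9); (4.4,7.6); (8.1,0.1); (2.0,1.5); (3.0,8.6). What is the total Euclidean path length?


Segment lengths:
  seg1 = sqrt((-1.0)^2 + (-1.3)^2) = 1.6401
  seg2 = sqrt((3.7)^2 + (-7.5)^2) = 8.363
  seg3 = sqrt((-6.1)^2 + (1.4)^2) = 6.2586
  seg4 = sqrt((1.0)^2 + (7.1)^2) = 7.1701
Total = 23.4318


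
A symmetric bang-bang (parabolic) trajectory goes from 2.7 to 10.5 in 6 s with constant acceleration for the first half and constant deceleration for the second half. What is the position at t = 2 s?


Symmetric rest-to-rest: each phase covers (pf-p0)/2 in time T/2. 0.5*a*(T/2)^2 = (pf-p0)/2 => a = 4*(pf-p0)/T^2
a = 4*(10.5-2.7)/6^2 = 0.8667
t = 2 is in the acceleration phase (t <= T/2).
p = p0 + 0.5*a*t^2 = 2.7 + 0.5*0.8667*2^2
= 4.4333


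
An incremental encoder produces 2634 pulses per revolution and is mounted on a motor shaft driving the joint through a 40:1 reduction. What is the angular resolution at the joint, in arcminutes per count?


counts per rev = 2634
effective counts at joint = 2634 * 40 = 105360
resolution = 360*60 / 105360
= 0.205 arcmin/count


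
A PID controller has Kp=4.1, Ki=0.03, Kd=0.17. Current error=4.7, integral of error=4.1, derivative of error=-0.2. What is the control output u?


u = Kp*e + Ki*int(e) + Kd*de/dt
= 4.1*4.7 + 0.03*4.1 + 0.17*(-0.2)
= 19.27 + 0.123 + -0.034
= 19.359


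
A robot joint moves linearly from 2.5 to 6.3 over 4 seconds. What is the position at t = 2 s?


s = t/T = 2/4 = 0.5
p(t) = p0 + (pf-p0)*s
= 2.5 + (6.3 - 2.5) * 0.5
= 4.4


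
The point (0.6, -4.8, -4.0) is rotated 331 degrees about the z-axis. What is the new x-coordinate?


Rotation about z-axis: x' = x*cos(theta) - y*sin(theta)
= 0.6 * 0.8746 - -4.8 * -0.4848
= -1.8023


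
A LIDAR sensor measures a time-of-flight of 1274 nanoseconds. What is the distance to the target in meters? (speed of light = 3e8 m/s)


tof = 1274 ns = 1.274e-06 s
dist = c * tof / 2
= 3e8 * 1.274e-06 / 2
= 191.1 m


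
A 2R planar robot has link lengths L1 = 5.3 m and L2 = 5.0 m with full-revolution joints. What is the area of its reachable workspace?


r_max = L1 + L2 = 10.3 m
r_min = |L1 - L2| = 0.3 m
Area = pi*(r_max^2 - r_min^2)
= pi*(106.09 - 0.09)
= pi * 106.0
= 333.0088 m^2


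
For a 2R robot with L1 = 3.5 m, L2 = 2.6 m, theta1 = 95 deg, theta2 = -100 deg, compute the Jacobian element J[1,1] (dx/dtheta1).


J[1,1] = -L1*sin(t1) - L2*sin(t1+t2)
= -3.5*sin(95) - 2.6*sin(-5)
= -3.2601


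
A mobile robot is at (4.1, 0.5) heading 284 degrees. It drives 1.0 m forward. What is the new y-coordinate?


y_new = y0 + d*sin(theta)
= 0.5 + 1.0*sin(284)
= 0.5 + -0.9703
= -0.4703


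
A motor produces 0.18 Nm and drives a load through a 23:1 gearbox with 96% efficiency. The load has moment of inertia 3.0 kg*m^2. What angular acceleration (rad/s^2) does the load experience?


tau_out = tau_motor * N * eta
= 0.18 * 23 * 0.96 = 3.9744 Nm
alpha = tau_out / I = 3.9744 / 3.0
= 1.3248 rad/s^2


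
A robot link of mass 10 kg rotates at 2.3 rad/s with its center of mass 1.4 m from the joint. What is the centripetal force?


F = m * omega^2 * r
= 10 * 2.3^2 * 1.4
= 10 * 5.29 * 1.4
= 74.06 N


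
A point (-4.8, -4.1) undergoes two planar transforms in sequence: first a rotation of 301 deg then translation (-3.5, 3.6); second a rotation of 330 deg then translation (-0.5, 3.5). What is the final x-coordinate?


After transform 1:
x1 = cos(301)*-4.8 - sin(301)*-4.1 + -3.5 = -9.4866
y1 = sin(301)*-4.8 + cos(301)*-4.1 + 3.6 = 5.6027
After transform 2:
x2 = cos(330)*-9.4866 - sin(330)*5.6027 + -0.5
= -5.9142


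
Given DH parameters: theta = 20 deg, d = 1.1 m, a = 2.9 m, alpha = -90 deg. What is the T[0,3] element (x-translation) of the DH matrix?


T[0,3] = a * cos(theta)
= 2.9 * cos(20 deg)
= 2.9 * 0.9397
= 2.7251


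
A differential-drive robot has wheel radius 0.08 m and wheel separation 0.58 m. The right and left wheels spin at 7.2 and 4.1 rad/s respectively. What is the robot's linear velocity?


vR = r*wR = 0.08*7.2 = 0.576 m/s
vL = r*wL = 0.08*4.1 = 0.328 m/s
v = (vR+vL)/2 = 0.452 m/s
omega = (vR-vL)/L = 0.4276 rad/s
linear velocity = 0.452 m/s


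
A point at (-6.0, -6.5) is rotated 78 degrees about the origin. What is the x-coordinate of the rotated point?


x' = x*cos(theta) - y*sin(theta)
cos(78 deg) = 0.2079, sin(78 deg) = 0.9781
x' = -6.0 * 0.2079 - -6.5 * 0.9781
= -1.2475 - -6.358
= 5.1105


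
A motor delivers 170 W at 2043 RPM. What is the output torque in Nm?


omega = 2043 * 2*pi/60 = 213.9425 rad/s
tau = P / omega = 170 / 213.9425
= 0.7946 Nm


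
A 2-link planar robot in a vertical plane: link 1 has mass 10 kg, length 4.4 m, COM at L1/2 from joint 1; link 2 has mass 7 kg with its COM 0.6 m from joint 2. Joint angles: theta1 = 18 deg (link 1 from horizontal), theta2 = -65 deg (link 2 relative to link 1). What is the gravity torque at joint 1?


Horizontal distance from joint 1 to link-1 COM:
  x_c1 = (L1/2)*cos(t1) = 2.2 * 0.9511 = 2.0923 m
Horizontal distance from joint 1 to link-2 COM:
  x_c2 = L1*cos(t1) + Lc2*cos(t1+t2)
       = 4.4*0.9511 + 0.6*0.682 = 4.5938 m
tau1 = m1*g*x_c1 + m2*g*x_c2
     = 10*9.81*2.0923 + 7*9.81*4.5938
     = 205.257 + 315.4595
     = 520.7165 Nm


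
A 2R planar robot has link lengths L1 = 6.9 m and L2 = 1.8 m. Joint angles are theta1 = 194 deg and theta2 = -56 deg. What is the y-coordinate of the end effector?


Convert angles to radians: theta1 = 3.3859, theta2 = -0.9774
y = L1*sin(theta1) + L2*sin(theta1+theta2)
y = -1.6693 + 1.2044
y = -0.4648


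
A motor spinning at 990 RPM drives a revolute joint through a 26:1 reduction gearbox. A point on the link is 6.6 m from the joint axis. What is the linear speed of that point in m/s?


omega_motor = 990 * 2*pi/60 = 103.6726 rad/s
omega_joint = omega_motor / 26 = 3.9874 rad/s
v = omega_joint * r = 3.9874 * 6.6
= 26.3169 m/s


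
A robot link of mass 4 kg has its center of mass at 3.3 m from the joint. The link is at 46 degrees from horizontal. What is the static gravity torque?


tau = m*g*L*cos(angle)
= 4 * 9.81 * 3.3 * cos(46 deg)
= 4 * 9.81 * 3.3 * 0.6947
= 89.9527 Nm


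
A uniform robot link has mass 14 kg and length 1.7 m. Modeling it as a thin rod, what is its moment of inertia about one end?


I = (1/3) * m * L^2
= (1/3) * 14 * 1.7^2
= 0.333333 * 14 * 2.89
= 13.4867 kg*m^2


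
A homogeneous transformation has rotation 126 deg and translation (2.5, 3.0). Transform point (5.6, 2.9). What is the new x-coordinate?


x' = cos(theta)*px - sin(theta)*py + tx
= -0.5878*5.6 - 0.809*2.9 + 2.5
= -3.1377


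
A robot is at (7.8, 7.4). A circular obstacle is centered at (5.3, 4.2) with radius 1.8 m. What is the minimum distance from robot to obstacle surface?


center_dist = sqrt((7.8-5.3)^2 + (7.4-4.2)^2)
= sqrt(6.25 + 10.24)
= 4.0608
min_dist = center_dist - radius = 4.0608 - 1.8 = 2.2608 m


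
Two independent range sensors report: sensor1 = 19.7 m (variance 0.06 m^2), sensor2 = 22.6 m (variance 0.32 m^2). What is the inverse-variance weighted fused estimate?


w1 = (1/var1) / (1/var1 + 1/var2)
   = 16.6667 / (16.6667 + 3.125) = 0.8421
w2 = 1 - w1 = 0.1579
fused = w1*s1 + w2*s2 = 16.5895 + 3.5684
= 20.1579 m


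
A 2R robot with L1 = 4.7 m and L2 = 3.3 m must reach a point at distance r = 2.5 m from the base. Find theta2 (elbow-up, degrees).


cos(theta2) = (r^2 - L1^2 - L2^2) / (2*L1*L2)
cos(theta2) = (6.25 - 22.09 - 10.89) / 31.02
cos(theta2) = -0.861702
theta2 = 149.5082 degrees


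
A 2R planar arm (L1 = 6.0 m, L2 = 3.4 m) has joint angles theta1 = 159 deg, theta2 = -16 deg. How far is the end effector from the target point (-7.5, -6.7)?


End effector via forward kinematics:
x = L1*cos(t1) + L2*cos(t1+t2) = -8.3168
y = L1*sin(t1) + L2*sin(t1+t2) = 4.1964
Distance to target:
d = sqrt((-7.5 - -8.3168)^2 + (-6.7 - 4.1964)^2)
= sqrt(0.6672 + 118.7311)
= 10.927 m


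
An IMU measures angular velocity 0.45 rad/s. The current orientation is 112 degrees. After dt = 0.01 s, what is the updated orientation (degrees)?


delta_theta = w * dt = 0.45 * 0.01 = 0.0045 rad
= 0.2578 deg
theta_new = 112 + 0.2578 = 112.2578 deg


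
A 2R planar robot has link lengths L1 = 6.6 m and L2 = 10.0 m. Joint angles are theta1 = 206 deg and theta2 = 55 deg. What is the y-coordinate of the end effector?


Convert angles to radians: theta1 = 3.5954, theta2 = 0.9599
y = L1*sin(theta1) + L2*sin(theta1+theta2)
y = -2.8932 + -9.8769
y = -12.7701


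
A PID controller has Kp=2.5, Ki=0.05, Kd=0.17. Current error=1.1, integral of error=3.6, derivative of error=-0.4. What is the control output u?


u = Kp*e + Ki*int(e) + Kd*de/dt
= 2.5*1.1 + 0.05*3.6 + 0.17*(-0.4)
= 2.75 + 0.18 + -0.068
= 2.862


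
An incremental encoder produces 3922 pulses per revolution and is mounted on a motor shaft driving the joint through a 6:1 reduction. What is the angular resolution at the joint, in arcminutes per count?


counts per rev = 3922
effective counts at joint = 3922 * 6 = 23532
resolution = 360*60 / 23532
= 0.9179 arcmin/count


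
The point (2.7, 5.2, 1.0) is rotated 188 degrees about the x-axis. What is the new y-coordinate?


Rotation about x-axis: y' = y*cos(theta) - z*sin(theta)
= 5.2 * -0.9903 - 1.0 * -0.1392
= -5.0102


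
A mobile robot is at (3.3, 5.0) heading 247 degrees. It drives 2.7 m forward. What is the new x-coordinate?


x_new = x0 + d*cos(theta)
= 3.3 + 2.7*cos(247)
= 3.3 + -1.055
= 2.245


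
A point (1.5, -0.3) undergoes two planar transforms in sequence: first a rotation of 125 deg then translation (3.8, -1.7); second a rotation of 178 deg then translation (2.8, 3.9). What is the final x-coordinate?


After transform 1:
x1 = cos(125)*1.5 - sin(125)*-0.3 + 3.8 = 3.1854
y1 = sin(125)*1.5 + cos(125)*-0.3 + -1.7 = -0.2992
After transform 2:
x2 = cos(178)*3.1854 - sin(178)*-0.2992 + 2.8
= -0.373


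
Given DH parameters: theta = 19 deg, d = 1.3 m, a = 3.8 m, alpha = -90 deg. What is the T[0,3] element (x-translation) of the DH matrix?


T[0,3] = a * cos(theta)
= 3.8 * cos(19 deg)
= 3.8 * 0.9455
= 3.593


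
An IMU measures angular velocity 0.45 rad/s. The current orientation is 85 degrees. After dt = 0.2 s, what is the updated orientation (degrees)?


delta_theta = w * dt = 0.45 * 0.2 = 0.09 rad
= 5.1566 deg
theta_new = 85 + 5.1566 = 90.1566 deg


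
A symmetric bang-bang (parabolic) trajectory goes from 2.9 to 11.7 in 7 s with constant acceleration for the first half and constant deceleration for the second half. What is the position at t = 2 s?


Symmetric rest-to-rest: each phase covers (pf-p0)/2 in time T/2. 0.5*a*(T/2)^2 = (pf-p0)/2 => a = 4*(pf-p0)/T^2
a = 4*(11.7-2.9)/7^2 = 0.7184
t = 2 is in the acceleration phase (t <= T/2).
p = p0 + 0.5*a*t^2 = 2.9 + 0.5*0.7184*2^2
= 4.3367


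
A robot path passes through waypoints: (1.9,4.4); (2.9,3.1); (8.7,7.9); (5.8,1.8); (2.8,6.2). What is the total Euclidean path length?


Segment lengths:
  seg1 = sqrt((1.0)^2 + (-1.3)^2) = 1.6401
  seg2 = sqrt((5.8)^2 + (4.8)^2) = 7.5286
  seg3 = sqrt((-2.9)^2 + (-6.1)^2) = 6.7543
  seg4 = sqrt((-3.0)^2 + (4.4)^2) = 5.3254
Total = 21.2484


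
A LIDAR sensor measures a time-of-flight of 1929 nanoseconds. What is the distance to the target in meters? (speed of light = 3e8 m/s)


tof = 1929 ns = 1.929e-06 s
dist = c * tof / 2
= 3e8 * 1.929e-06 / 2
= 289.35 m


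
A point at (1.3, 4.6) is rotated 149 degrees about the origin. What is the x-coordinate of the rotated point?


x' = x*cos(theta) - y*sin(theta)
cos(149 deg) = -0.8572, sin(149 deg) = 0.515
x' = 1.3 * -0.8572 - 4.6 * 0.515
= -1.1143 - 2.3692
= -3.4835


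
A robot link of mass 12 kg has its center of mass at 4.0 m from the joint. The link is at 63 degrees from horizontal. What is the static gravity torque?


tau = m*g*L*cos(angle)
= 12 * 9.81 * 4.0 * cos(63 deg)
= 12 * 9.81 * 4.0 * 0.454
= 213.775 Nm


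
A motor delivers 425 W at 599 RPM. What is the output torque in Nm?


omega = 599 * 2*pi/60 = 62.7271 rad/s
tau = P / omega = 425 / 62.7271
= 6.7754 Nm


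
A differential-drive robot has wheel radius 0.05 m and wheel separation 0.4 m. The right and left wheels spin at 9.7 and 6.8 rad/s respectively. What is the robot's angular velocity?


vR = r*wR = 0.05*9.7 = 0.485 m/s
vL = r*wL = 0.05*6.8 = 0.34 m/s
v = (vR+vL)/2 = 0.4125 m/s
omega = (vR-vL)/L = 0.3625 rad/s
angular velocity = 0.3625 rad/s


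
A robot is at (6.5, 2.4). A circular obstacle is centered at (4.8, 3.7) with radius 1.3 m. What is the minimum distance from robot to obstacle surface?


center_dist = sqrt((6.5-4.8)^2 + (2.4-3.7)^2)
= sqrt(2.89 + 1.69)
= 2.1401
min_dist = center_dist - radius = 2.1401 - 1.3 = 0.8401 m


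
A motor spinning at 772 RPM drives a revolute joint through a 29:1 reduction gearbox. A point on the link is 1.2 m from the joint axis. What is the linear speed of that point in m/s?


omega_motor = 772 * 2*pi/60 = 80.8437 rad/s
omega_joint = omega_motor / 29 = 2.7877 rad/s
v = omega_joint * r = 2.7877 * 1.2
= 3.3453 m/s


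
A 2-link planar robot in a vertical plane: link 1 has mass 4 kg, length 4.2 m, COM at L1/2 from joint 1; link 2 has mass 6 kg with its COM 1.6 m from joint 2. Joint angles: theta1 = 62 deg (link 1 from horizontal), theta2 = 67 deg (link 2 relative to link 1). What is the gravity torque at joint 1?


Horizontal distance from joint 1 to link-1 COM:
  x_c1 = (L1/2)*cos(t1) = 2.1 * 0.4695 = 0.9859 m
Horizontal distance from joint 1 to link-2 COM:
  x_c2 = L1*cos(t1) + Lc2*cos(t1+t2)
       = 4.2*0.4695 + 1.6*-0.6293 = 0.9649 m
tau1 = m1*g*x_c1 + m2*g*x_c2
     = 4*9.81*0.9859 + 6*9.81*0.9649
     = 38.6863 + 56.7921
     = 95.4785 Nm


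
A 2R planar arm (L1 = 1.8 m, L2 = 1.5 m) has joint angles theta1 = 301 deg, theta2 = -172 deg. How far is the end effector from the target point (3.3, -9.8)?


End effector via forward kinematics:
x = L1*cos(t1) + L2*cos(t1+t2) = -0.0169
y = L1*sin(t1) + L2*sin(t1+t2) = -0.3772
Distance to target:
d = sqrt((3.3 - -0.0169)^2 + (-9.8 - -0.3772)^2)
= sqrt(11.0019 + 88.7895)
= 9.9896 m


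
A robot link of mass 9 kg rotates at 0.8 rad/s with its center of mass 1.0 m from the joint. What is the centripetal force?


F = m * omega^2 * r
= 9 * 0.8^2 * 1.0
= 9 * 0.64 * 1.0
= 5.76 N


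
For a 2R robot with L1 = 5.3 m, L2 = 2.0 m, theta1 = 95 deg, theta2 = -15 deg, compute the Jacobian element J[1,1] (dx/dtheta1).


J[1,1] = -L1*sin(t1) - L2*sin(t1+t2)
= -5.3*sin(95) - 2.0*sin(80)
= -7.2494


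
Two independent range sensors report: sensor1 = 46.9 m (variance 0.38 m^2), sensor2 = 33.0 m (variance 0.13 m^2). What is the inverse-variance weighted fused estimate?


w1 = (1/var1) / (1/var1 + 1/var2)
   = 2.6316 / (2.6316 + 7.6923) = 0.2549
w2 = 1 - w1 = 0.7451
fused = w1*s1 + w2*s2 = 11.9549 + 24.5882
= 36.5431 m


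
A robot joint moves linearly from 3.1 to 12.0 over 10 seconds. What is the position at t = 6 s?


s = t/T = 6/10 = 0.6
p(t) = p0 + (pf-p0)*s
= 3.1 + (12.0 - 3.1) * 0.6
= 8.44


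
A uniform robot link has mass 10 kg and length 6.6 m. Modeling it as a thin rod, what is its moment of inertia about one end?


I = (1/3) * m * L^2
= (1/3) * 10 * 6.6^2
= 0.333333 * 10 * 43.56
= 145.2 kg*m^2


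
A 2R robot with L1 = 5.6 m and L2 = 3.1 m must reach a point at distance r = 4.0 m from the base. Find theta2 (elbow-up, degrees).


cos(theta2) = (r^2 - L1^2 - L2^2) / (2*L1*L2)
cos(theta2) = (16.0 - 31.36 - 9.61) / 34.72
cos(theta2) = -0.719182
theta2 = 135.987 degrees


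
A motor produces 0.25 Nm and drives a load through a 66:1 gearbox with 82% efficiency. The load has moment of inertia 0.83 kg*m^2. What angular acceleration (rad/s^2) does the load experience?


tau_out = tau_motor * N * eta
= 0.25 * 66 * 0.82 = 13.53 Nm
alpha = tau_out / I = 13.53 / 0.83
= 16.3012 rad/s^2


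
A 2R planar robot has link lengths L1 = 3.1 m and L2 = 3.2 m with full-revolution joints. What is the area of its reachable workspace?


r_max = L1 + L2 = 6.3 m
r_min = |L1 - L2| = 0.1 m
Area = pi*(r_max^2 - r_min^2)
= pi*(39.69 - 0.01)
= pi * 39.68
= 124.6584 m^2


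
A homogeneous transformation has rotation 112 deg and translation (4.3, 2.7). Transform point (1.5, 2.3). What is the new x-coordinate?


x' = cos(theta)*px - sin(theta)*py + tx
= -0.3746*1.5 - 0.9272*2.3 + 4.3
= 1.6056


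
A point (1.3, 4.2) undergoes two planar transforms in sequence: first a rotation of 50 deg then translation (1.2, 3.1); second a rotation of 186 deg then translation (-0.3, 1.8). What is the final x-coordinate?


After transform 1:
x1 = cos(50)*1.3 - sin(50)*4.2 + 1.2 = -1.1818
y1 = sin(50)*1.3 + cos(50)*4.2 + 3.1 = 6.7956
After transform 2:
x2 = cos(186)*-1.1818 - sin(186)*6.7956 + -0.3
= 1.5856


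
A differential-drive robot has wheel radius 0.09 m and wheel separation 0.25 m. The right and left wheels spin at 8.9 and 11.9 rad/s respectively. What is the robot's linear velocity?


vR = r*wR = 0.09*8.9 = 0.801 m/s
vL = r*wL = 0.09*11.9 = 1.071 m/s
v = (vR+vL)/2 = 0.936 m/s
omega = (vR-vL)/L = -1.08 rad/s
linear velocity = 0.936 m/s


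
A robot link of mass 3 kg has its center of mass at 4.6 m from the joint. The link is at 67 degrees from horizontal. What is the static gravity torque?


tau = m*g*L*cos(angle)
= 3 * 9.81 * 4.6 * cos(67 deg)
= 3 * 9.81 * 4.6 * 0.3907
= 52.8964 Nm


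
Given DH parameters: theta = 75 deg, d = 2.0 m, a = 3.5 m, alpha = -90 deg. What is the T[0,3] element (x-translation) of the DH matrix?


T[0,3] = a * cos(theta)
= 3.5 * cos(75 deg)
= 3.5 * 0.2588
= 0.9059


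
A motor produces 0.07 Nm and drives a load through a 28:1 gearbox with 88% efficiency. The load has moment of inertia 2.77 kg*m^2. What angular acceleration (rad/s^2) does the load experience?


tau_out = tau_motor * N * eta
= 0.07 * 28 * 0.88 = 1.7248 Nm
alpha = tau_out / I = 1.7248 / 2.77
= 0.6227 rad/s^2


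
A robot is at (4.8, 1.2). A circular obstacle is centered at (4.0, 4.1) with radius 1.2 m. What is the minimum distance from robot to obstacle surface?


center_dist = sqrt((4.8-4.0)^2 + (1.2-4.1)^2)
= sqrt(0.64 + 8.41)
= 3.0083
min_dist = center_dist - radius = 3.0083 - 1.2 = 1.8083 m


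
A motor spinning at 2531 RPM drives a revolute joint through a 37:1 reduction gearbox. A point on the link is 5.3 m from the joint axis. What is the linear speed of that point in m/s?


omega_motor = 2531 * 2*pi/60 = 265.0457 rad/s
omega_joint = omega_motor / 37 = 7.1634 rad/s
v = omega_joint * r = 7.1634 * 5.3
= 37.966 m/s


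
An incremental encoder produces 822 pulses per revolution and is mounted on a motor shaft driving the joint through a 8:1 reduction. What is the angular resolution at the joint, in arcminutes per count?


counts per rev = 822
effective counts at joint = 822 * 8 = 6576
resolution = 360*60 / 6576
= 3.2847 arcmin/count


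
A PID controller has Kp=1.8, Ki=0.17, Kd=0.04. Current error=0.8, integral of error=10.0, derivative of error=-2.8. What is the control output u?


u = Kp*e + Ki*int(e) + Kd*de/dt
= 1.8*0.8 + 0.17*10.0 + 0.04*(-2.8)
= 1.44 + 1.7 + -0.112
= 3.028


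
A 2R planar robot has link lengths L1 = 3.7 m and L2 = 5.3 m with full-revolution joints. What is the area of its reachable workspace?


r_max = L1 + L2 = 9.0 m
r_min = |L1 - L2| = 1.6 m
Area = pi*(r_max^2 - r_min^2)
= pi*(81.0 - 2.56)
= pi * 78.44
= 246.4265 m^2


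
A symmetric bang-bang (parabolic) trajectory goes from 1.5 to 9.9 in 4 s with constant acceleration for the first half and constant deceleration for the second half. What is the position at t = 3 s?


Symmetric rest-to-rest: each phase covers (pf-p0)/2 in time T/2. 0.5*a*(T/2)^2 = (pf-p0)/2 => a = 4*(pf-p0)/T^2
a = 4*(9.9-1.5)/4^2 = 2.1
t = 3 is in the deceleration phase (t > T/2).
p = pf - 0.5*a*(T-t)^2 = 9.9 - 0.5*2.1*1^2
= 8.85


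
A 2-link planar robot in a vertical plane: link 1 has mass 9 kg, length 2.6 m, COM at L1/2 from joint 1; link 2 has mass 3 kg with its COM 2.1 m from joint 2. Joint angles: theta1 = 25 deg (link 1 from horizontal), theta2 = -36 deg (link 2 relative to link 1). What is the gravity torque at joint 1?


Horizontal distance from joint 1 to link-1 COM:
  x_c1 = (L1/2)*cos(t1) = 1.3 * 0.9063 = 1.1782 m
Horizontal distance from joint 1 to link-2 COM:
  x_c2 = L1*cos(t1) + Lc2*cos(t1+t2)
       = 2.6*0.9063 + 2.1*0.9816 = 4.4178 m
tau1 = m1*g*x_c1 + m2*g*x_c2
     = 9*9.81*1.1782 + 3*9.81*4.4178
     = 104.0233 + 130.0164
     = 234.0397 Nm


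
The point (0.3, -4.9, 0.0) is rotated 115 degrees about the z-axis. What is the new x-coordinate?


Rotation about z-axis: x' = x*cos(theta) - y*sin(theta)
= 0.3 * -0.4226 - -4.9 * 0.9063
= 4.3141


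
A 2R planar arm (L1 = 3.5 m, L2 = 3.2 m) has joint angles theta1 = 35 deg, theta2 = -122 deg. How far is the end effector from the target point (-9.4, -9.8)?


End effector via forward kinematics:
x = L1*cos(t1) + L2*cos(t1+t2) = 3.0345
y = L1*sin(t1) + L2*sin(t1+t2) = -1.1881
Distance to target:
d = sqrt((-9.4 - 3.0345)^2 + (-9.8 - -1.1881)^2)
= sqrt(154.617 + 74.1649)
= 15.1255 m


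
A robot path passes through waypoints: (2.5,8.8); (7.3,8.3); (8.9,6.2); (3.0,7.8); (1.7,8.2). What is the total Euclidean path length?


Segment lengths:
  seg1 = sqrt((4.8)^2 + (-0.5)^2) = 4.826
  seg2 = sqrt((1.6)^2 + (-2.1)^2) = 2.6401
  seg3 = sqrt((-5.9)^2 + (1.6)^2) = 6.1131
  seg4 = sqrt((-1.3)^2 + (0.4)^2) = 1.3601
Total = 14.9393


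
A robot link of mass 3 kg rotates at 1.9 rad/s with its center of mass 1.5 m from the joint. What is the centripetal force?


F = m * omega^2 * r
= 3 * 1.9^2 * 1.5
= 3 * 3.61 * 1.5
= 16.245 N


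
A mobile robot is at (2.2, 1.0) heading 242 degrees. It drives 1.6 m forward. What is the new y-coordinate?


y_new = y0 + d*sin(theta)
= 1.0 + 1.6*sin(242)
= 1.0 + -1.4127
= -0.4127


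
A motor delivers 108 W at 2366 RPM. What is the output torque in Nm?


omega = 2366 * 2*pi/60 = 247.7669 rad/s
tau = P / omega = 108 / 247.7669
= 0.4359 Nm


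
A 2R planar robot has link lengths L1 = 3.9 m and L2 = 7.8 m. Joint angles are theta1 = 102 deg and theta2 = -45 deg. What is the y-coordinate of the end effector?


Convert angles to radians: theta1 = 1.7802, theta2 = -0.7854
y = L1*sin(theta1) + L2*sin(theta1+theta2)
y = 3.8148 + 6.5416
y = 10.3564


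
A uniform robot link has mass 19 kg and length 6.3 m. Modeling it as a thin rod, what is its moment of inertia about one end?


I = (1/3) * m * L^2
= (1/3) * 19 * 6.3^2
= 0.333333 * 19 * 39.69
= 251.37 kg*m^2


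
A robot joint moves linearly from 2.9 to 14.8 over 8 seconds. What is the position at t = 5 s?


s = t/T = 5/8 = 0.625
p(t) = p0 + (pf-p0)*s
= 2.9 + (14.8 - 2.9) * 0.625
= 10.3375


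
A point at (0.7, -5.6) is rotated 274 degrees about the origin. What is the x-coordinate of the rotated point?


x' = x*cos(theta) - y*sin(theta)
cos(274 deg) = 0.0698, sin(274 deg) = -0.9976
x' = 0.7 * 0.0698 - -5.6 * -0.9976
= 0.0488 - 5.5864
= -5.5375


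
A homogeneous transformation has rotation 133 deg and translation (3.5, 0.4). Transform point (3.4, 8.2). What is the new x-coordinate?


x' = cos(theta)*px - sin(theta)*py + tx
= -0.682*3.4 - 0.7314*8.2 + 3.5
= -4.8159


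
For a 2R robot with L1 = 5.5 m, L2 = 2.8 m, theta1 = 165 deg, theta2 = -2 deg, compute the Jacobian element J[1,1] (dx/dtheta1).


J[1,1] = -L1*sin(t1) - L2*sin(t1+t2)
= -5.5*sin(165) - 2.8*sin(163)
= -2.2421


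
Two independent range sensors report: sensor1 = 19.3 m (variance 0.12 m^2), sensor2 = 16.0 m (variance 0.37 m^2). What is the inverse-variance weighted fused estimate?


w1 = (1/var1) / (1/var1 + 1/var2)
   = 8.3333 / (8.3333 + 2.7027) = 0.7551
w2 = 1 - w1 = 0.2449
fused = w1*s1 + w2*s2 = 14.5735 + 3.9184
= 18.4918 m


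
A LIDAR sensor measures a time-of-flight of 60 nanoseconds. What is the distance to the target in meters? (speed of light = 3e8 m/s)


tof = 60 ns = 6e-08 s
dist = c * tof / 2
= 3e8 * 6e-08 / 2
= 9.0 m


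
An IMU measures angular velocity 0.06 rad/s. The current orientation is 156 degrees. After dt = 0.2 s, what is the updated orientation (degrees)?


delta_theta = w * dt = 0.06 * 0.2 = 0.012 rad
= 0.6875 deg
theta_new = 156 + 0.6875 = 156.6875 deg


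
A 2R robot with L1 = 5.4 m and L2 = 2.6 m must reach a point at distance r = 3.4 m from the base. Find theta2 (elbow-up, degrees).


cos(theta2) = (r^2 - L1^2 - L2^2) / (2*L1*L2)
cos(theta2) = (11.56 - 29.16 - 6.76) / 28.08
cos(theta2) = -0.867521
theta2 = 150.1719 degrees


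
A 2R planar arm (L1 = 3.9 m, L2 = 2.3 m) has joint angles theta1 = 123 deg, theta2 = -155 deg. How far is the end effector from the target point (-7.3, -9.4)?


End effector via forward kinematics:
x = L1*cos(t1) + L2*cos(t1+t2) = -0.1736
y = L1*sin(t1) + L2*sin(t1+t2) = 2.052
Distance to target:
d = sqrt((-7.3 - -0.1736)^2 + (-9.4 - 2.052)^2)
= sqrt(50.7858 + 131.1483)
= 13.4883 m


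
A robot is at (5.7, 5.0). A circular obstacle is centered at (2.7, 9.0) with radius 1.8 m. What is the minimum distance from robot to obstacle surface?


center_dist = sqrt((5.7-2.7)^2 + (5.0-9.0)^2)
= sqrt(9.0 + 16.0)
= 5.0
min_dist = center_dist - radius = 5.0 - 1.8 = 3.2 m


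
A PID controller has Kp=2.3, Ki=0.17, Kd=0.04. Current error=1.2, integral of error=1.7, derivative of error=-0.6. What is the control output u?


u = Kp*e + Ki*int(e) + Kd*de/dt
= 2.3*1.2 + 0.17*1.7 + 0.04*(-0.6)
= 2.76 + 0.289 + -0.024
= 3.025


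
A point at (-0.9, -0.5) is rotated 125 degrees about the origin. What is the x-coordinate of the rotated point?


x' = x*cos(theta) - y*sin(theta)
cos(125 deg) = -0.5736, sin(125 deg) = 0.8192
x' = -0.9 * -0.5736 - -0.5 * 0.8192
= 0.5162 - -0.4096
= 0.9258


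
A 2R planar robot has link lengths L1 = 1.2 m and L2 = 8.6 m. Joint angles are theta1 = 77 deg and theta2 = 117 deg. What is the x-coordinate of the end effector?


Convert angles to radians: theta1 = 1.3439, theta2 = 2.042
x = L1*cos(theta1) + L2*cos(theta1+theta2)
x = 0.2699 + -8.3445
x = -8.0746


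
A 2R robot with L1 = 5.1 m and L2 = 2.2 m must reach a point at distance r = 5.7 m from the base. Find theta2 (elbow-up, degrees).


cos(theta2) = (r^2 - L1^2 - L2^2) / (2*L1*L2)
cos(theta2) = (32.49 - 26.01 - 4.84) / 22.44
cos(theta2) = 0.073084
theta2 = 85.8089 degrees


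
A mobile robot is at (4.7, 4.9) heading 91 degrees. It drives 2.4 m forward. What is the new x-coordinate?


x_new = x0 + d*cos(theta)
= 4.7 + 2.4*cos(91)
= 4.7 + -0.0419
= 4.6581


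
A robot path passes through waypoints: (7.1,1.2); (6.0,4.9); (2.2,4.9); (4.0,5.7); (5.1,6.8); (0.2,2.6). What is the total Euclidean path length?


Segment lengths:
  seg1 = sqrt((-1.1)^2 + (3.7)^2) = 3.8601
  seg2 = sqrt((-3.8)^2 + (0.0)^2) = 3.8
  seg3 = sqrt((1.8)^2 + (0.8)^2) = 1.9698
  seg4 = sqrt((1.1)^2 + (1.1)^2) = 1.5556
  seg5 = sqrt((-4.9)^2 + (-4.2)^2) = 6.4537
Total = 17.6391


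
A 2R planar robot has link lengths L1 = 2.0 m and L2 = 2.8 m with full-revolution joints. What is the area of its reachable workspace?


r_max = L1 + L2 = 4.8 m
r_min = |L1 - L2| = 0.8 m
Area = pi*(r_max^2 - r_min^2)
= pi*(23.04 - 0.64)
= pi * 22.4
= 70.3717 m^2


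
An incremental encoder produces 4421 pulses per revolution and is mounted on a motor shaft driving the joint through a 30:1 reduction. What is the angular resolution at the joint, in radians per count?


counts per rev = 4421
effective counts at joint = 4421 * 30 = 132630
resolution = 2*pi / 132630
= 4.7374e-05 rad/count
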